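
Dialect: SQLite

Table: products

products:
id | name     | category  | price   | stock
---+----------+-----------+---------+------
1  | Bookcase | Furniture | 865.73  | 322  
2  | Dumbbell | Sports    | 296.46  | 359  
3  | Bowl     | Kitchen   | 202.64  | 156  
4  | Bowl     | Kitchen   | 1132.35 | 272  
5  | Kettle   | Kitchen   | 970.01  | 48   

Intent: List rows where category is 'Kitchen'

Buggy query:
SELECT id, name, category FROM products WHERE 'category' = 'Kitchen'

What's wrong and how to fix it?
Bug: Single quotes denote string literals in SQL; the column name is being compared as a constant string

Fix: Reference the column as category without single quotes

Corrected query:
SELECT id, name, category FROM products WHERE category = 'Kitchen'

Result:
id | name   | category
---+--------+---------
3  | Bowl   | Kitchen 
4  | Bowl   | Kitchen 
5  | Kettle | Kitchen 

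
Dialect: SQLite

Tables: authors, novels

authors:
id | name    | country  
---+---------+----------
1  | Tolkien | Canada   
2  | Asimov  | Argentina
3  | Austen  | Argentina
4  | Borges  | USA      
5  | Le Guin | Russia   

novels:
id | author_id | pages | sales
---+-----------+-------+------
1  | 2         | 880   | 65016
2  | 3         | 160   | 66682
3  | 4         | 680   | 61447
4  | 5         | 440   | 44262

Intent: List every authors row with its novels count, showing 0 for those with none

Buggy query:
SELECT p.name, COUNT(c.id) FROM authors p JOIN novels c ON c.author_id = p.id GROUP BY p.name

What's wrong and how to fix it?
Bug: An inner join excludes parents with zero children

Fix: Switch to LEFT JOIN to retain unmatched parent rows

Corrected query:
SELECT p.name, COUNT(c.id) FROM authors p LEFT JOIN novels c ON c.author_id = p.id GROUP BY p.name

Result:
name    | COUNT(c.id)
--------+------------
Asimov  | 1          
Austen  | 1          
Borges  | 1          
Le Guin | 1          
Tolkien | 0          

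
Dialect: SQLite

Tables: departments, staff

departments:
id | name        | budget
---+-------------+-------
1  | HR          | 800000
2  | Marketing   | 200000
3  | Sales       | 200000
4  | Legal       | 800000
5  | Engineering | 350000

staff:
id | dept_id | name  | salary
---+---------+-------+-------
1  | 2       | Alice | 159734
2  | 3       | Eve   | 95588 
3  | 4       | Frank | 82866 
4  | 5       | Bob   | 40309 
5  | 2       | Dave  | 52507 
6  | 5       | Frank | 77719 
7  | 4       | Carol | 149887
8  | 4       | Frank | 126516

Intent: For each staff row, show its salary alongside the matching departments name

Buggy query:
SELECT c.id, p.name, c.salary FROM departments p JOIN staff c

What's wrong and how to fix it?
Bug: Missing join condition: each staff row is matched to all departments rows instead of just its own

Fix: Add ON c.dept_id = p.id to the JOIN

Corrected query:
SELECT c.id, p.name, c.salary FROM departments p JOIN staff c ON c.dept_id = p.id

Result:
id | name        | salary
---+-------------+-------
1  | Marketing   | 159734
2  | Sales       | 95588 
3  | Legal       | 82866 
4  | Engineering | 40309 
5  | Marketing   | 52507 
6  | Engineering | 77719 
7  | Legal       | 149887
8  | Legal       | 126516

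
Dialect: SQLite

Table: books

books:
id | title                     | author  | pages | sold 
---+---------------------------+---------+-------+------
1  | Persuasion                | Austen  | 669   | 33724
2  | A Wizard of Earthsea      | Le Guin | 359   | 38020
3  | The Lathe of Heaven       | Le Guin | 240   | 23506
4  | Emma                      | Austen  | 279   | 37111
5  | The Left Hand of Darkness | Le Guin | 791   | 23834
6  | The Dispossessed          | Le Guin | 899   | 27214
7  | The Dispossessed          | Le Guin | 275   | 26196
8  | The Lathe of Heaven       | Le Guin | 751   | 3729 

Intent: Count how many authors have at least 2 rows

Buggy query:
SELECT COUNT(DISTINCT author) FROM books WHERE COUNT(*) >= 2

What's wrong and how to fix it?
Bug: WHERE filters individual rows, not groups, so a group-level COUNT is invalid there

Fix: Use a subquery that GROUPs and filters with HAVING, then count its rows

Corrected query:
SELECT COUNT(*) FROM (SELECT author FROM books GROUP BY author HAVING COUNT(*) >= 2)

Result:
COUNT(*)
--------
2       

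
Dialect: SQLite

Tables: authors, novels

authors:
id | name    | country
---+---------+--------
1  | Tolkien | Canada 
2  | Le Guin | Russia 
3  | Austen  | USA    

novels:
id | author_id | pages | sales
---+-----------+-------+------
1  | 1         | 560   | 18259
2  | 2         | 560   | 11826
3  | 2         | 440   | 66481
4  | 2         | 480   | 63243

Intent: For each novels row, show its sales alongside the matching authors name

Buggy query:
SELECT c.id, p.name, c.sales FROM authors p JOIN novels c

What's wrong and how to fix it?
Bug: Missing join condition: each novels row is matched to all authors rows instead of just its own

Fix: Add ON c.author_id = p.id to the JOIN

Corrected query:
SELECT c.id, p.name, c.sales FROM authors p JOIN novels c ON c.author_id = p.id

Result:
id | name    | sales
---+---------+------
1  | Tolkien | 18259
2  | Le Guin | 11826
3  | Le Guin | 66481
4  | Le Guin | 63243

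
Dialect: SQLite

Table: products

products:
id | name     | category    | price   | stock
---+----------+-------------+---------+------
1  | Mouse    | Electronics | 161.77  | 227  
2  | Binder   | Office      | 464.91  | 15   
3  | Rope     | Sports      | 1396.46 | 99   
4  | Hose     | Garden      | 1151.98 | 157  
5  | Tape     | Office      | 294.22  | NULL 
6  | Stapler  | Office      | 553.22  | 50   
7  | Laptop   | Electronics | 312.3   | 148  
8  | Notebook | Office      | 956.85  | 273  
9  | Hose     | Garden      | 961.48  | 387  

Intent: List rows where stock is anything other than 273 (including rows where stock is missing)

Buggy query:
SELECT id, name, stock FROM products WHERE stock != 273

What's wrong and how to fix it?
Bug: 'stock != 273' is unknown when stock is NULL, so NULL rows are silently excluded

Fix: Add an explicit OR stock IS NULL to include the missing-value rows

Corrected query:
SELECT id, name, stock FROM products WHERE stock != 273 OR stock IS NULL

Result:
id | name    | stock
---+---------+------
1  | Mouse   | 227  
2  | Binder  | 15   
3  | Rope    | 99   
4  | Hose    | 157  
5  | Tape    | NULL 
6  | Stapler | 50   
7  | Laptop  | 148  
9  | Hose    | 387  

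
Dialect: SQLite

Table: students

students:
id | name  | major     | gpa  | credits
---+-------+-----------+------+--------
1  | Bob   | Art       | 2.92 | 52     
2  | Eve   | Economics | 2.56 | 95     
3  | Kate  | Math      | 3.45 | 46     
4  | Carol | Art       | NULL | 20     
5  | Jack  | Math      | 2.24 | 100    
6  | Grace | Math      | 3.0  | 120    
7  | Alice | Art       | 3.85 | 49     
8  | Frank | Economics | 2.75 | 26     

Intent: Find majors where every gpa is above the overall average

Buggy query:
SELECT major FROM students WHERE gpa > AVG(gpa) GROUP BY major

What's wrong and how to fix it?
Bug: WHERE evaluates per row before aggregation, so AVG() is unavailable

Fix: Compute the overall average in a scalar subquery and compare each group's MIN against it in HAVING

Corrected query:
SELECT major FROM students GROUP BY major HAVING MIN(gpa) > (SELECT AVG(gpa) FROM students)

Result:
(no rows)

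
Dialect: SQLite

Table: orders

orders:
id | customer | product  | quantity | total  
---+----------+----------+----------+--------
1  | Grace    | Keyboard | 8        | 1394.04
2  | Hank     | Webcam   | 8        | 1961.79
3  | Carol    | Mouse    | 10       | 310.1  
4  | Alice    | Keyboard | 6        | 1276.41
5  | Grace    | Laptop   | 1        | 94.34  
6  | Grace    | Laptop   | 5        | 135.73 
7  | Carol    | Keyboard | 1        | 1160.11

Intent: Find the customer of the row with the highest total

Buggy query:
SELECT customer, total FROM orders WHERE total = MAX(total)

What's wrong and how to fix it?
Bug: WHERE is evaluated per row; an aggregate over the whole table isn't defined there

Fix: Use a subquery: WHERE total = (SELECT MAX(total) FROM orders)

Corrected query:
SELECT customer, total FROM orders WHERE total = (SELECT MAX(total) FROM orders)

Result:
customer | total  
---------+--------
Hank     | 1961.79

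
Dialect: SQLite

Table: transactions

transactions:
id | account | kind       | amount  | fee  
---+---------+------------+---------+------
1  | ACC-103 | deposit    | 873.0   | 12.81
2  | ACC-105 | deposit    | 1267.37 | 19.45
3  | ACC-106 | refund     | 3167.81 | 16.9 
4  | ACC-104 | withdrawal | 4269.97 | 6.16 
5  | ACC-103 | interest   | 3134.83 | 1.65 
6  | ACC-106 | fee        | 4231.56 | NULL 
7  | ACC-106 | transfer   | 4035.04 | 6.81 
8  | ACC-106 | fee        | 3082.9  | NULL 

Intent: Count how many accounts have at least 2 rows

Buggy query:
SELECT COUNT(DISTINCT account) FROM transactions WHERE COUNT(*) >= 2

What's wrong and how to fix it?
Bug: WHERE filters individual rows, not groups, so a group-level COUNT is invalid there

Fix: Group first with HAVING COUNT(*) >= 2, then COUNT the resulting groups

Corrected query:
SELECT COUNT(*) FROM (SELECT account FROM transactions GROUP BY account HAVING COUNT(*) >= 2)

Result:
COUNT(*)
--------
2       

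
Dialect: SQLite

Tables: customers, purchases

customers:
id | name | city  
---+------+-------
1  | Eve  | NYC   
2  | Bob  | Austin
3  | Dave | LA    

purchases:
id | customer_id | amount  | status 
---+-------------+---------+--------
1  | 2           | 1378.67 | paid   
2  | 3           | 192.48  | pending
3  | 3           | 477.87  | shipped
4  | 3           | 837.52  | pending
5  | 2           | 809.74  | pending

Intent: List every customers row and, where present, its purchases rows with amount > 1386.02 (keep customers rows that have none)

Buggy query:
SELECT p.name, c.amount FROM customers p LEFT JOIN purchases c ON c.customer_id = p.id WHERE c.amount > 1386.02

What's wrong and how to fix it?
Bug: A WHERE condition on the right-hand table after LEFT JOIN drops unmatched parents

Fix: Move the right-table condition into the ON clause so unmatched parents are kept

Corrected query:
SELECT p.name, c.amount FROM customers p LEFT JOIN purchases c ON c.customer_id = p.id AND c.amount > 1386.02

Result:
name | amount
-----+-------
Eve  | NULL  
Bob  | NULL  
Dave | NULL  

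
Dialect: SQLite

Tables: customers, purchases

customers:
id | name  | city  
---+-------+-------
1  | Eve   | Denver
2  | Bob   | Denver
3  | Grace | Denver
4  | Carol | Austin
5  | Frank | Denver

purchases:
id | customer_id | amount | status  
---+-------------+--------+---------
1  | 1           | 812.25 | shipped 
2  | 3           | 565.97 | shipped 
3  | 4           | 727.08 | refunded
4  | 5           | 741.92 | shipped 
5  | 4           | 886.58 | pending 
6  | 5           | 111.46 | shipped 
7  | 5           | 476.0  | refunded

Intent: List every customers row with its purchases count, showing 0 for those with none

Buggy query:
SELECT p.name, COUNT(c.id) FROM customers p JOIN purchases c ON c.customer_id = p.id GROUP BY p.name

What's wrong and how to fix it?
Bug: INNER JOIN drops customers rows that have no matching purchases rows

Fix: Use LEFT JOIN so parents without children still appear (COUNT(c.id) gives 0)

Corrected query:
SELECT p.name, COUNT(c.id) FROM customers p LEFT JOIN purchases c ON c.customer_id = p.id GROUP BY p.name

Result:
name  | COUNT(c.id)
------+------------
Bob   | 0          
Carol | 2          
Eve   | 1          
Frank | 3          
Grace | 1          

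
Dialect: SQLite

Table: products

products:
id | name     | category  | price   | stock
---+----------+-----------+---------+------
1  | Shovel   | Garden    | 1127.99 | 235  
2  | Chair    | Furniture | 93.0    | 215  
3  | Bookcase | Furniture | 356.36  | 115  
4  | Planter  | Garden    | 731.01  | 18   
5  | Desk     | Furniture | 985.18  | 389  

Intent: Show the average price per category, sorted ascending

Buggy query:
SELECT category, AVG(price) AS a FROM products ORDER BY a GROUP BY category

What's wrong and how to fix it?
Bug: GROUP BY must precede ORDER BY

Fix: Move ORDER BY to the end, after GROUP BY

Corrected query:
SELECT category, AVG(price) AS a FROM products GROUP BY category ORDER BY a

Result:
category  | a     
----------+-------
Furniture | 478.18
Garden    | 929.5 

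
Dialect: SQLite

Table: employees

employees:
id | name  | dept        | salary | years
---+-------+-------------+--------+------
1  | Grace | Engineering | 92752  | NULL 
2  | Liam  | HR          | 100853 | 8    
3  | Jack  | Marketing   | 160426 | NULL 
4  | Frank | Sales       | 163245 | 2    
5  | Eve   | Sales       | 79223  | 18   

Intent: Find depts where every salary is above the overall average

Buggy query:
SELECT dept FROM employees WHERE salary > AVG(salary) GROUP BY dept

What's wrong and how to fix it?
Bug: WHERE evaluates per row before aggregation, so AVG() is unavailable

Fix: Compute the overall average in a scalar subquery and compare each group's MIN against it in HAVING

Corrected query:
SELECT dept FROM employees GROUP BY dept HAVING MIN(salary) > (SELECT AVG(salary) FROM employees)

Result:
dept     
---------
Marketing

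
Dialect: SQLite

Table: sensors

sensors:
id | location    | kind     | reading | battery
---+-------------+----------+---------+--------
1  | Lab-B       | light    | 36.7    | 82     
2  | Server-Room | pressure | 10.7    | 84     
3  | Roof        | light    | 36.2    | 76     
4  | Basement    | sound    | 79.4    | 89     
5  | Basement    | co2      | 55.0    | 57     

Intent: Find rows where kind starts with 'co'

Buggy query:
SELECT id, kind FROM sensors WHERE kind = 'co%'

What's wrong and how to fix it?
Bug: '=' compares the literal string including the % character; pattern matching needs LIKE

Fix: Use LIKE for wildcard pattern matching

Corrected query:
SELECT id, kind FROM sensors WHERE kind LIKE 'co%'

Result:
id | kind
---+-----
5  | co2 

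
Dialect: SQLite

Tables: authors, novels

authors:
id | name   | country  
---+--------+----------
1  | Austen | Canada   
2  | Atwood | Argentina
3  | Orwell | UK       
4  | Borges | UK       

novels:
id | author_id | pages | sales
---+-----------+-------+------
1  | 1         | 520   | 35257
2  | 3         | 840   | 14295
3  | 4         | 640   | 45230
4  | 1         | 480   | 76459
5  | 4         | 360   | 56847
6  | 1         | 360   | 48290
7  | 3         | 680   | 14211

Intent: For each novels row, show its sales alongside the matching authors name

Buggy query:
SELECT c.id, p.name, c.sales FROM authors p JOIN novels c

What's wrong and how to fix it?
Bug: JOIN with no ON clause produces a cartesian product; every novels row pairs with every authors row

Fix: Specify the join condition linking the foreign key to the parent id

Corrected query:
SELECT c.id, p.name, c.sales FROM authors p JOIN novels c ON c.author_id = p.id

Result:
id | name   | sales
---+--------+------
1  | Austen | 35257
2  | Orwell | 14295
3  | Borges | 45230
4  | Austen | 76459
5  | Borges | 56847
6  | Austen | 48290
7  | Orwell | 14211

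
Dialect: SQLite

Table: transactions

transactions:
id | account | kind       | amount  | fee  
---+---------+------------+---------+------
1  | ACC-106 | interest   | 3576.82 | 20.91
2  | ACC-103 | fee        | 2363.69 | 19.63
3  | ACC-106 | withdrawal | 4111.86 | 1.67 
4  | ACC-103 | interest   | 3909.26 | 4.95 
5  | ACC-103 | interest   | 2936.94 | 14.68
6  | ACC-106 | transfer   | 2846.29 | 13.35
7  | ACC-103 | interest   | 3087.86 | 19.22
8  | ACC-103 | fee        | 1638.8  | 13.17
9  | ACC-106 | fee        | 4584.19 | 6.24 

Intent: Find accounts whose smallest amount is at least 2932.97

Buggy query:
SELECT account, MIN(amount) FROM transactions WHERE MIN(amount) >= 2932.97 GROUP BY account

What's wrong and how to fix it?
Bug: Aggregates like MIN are computed per group after WHERE runs

Fix: Replace WHERE with HAVING after the GROUP BY

Corrected query:
SELECT account, MIN(amount) FROM transactions GROUP BY account HAVING MIN(amount) >= 2932.97

Result:
(no rows)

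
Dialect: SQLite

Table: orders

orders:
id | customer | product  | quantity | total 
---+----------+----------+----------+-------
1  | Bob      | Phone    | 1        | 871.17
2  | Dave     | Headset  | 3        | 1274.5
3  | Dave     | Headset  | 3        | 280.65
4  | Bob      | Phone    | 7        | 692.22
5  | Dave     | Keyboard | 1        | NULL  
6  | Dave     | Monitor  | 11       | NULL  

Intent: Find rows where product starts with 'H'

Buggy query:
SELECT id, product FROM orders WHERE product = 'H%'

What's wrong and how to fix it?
Bug: Wildcards only work with LIKE; '=' treats '%' as a literal character

Fix: Replace '=' with LIKE so 'H%' is treated as a pattern

Corrected query:
SELECT id, product FROM orders WHERE product LIKE 'H%'

Result:
id | product
---+--------
2  | Headset
3  | Headset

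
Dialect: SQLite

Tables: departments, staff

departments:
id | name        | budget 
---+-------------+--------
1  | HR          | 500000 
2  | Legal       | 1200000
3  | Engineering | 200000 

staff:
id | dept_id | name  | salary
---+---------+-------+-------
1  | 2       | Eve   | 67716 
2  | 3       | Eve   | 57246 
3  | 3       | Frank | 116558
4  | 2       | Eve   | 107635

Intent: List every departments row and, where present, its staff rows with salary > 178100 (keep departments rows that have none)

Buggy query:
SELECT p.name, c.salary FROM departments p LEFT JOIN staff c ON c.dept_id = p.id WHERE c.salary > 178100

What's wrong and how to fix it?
Bug: Filtering c.salary in WHERE discards the NULL rows produced by LEFT JOIN, turning it into an inner join

Fix: Put 'c.salary > 178100' in the JOIN's ON clause instead of WHERE

Corrected query:
SELECT p.name, c.salary FROM departments p LEFT JOIN staff c ON c.dept_id = p.id AND c.salary > 178100

Result:
name        | salary
------------+-------
HR          | NULL  
Legal       | NULL  
Engineering | NULL  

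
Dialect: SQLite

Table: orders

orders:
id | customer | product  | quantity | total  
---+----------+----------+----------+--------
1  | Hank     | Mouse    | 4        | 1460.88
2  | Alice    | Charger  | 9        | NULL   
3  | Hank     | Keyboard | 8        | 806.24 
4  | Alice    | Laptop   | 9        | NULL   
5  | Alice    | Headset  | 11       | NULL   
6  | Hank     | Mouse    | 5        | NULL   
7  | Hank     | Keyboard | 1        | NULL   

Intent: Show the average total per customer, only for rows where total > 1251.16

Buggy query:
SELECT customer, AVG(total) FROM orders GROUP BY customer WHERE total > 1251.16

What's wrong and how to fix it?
Bug: Row-level WHERE must come before GROUP BY in the clause order

Fix: Move the WHERE clause before GROUP BY

Corrected query:
SELECT customer, AVG(total) FROM orders WHERE total > 1251.16 GROUP BY customer

Result:
customer | AVG(total)
---------+-----------
Hank     | 1460.88   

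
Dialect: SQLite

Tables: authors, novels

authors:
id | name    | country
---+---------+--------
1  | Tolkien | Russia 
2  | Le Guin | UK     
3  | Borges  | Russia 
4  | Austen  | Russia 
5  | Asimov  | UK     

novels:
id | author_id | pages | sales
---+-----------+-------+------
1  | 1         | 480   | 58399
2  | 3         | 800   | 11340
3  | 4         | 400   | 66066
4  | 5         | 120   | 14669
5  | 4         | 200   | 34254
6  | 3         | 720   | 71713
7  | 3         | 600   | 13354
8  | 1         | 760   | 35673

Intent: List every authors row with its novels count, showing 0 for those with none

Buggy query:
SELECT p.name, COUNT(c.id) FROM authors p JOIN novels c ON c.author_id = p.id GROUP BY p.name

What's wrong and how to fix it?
Bug: INNER JOIN drops authors rows that have no matching novels rows

Fix: Use LEFT JOIN so parents without children still appear (COUNT(c.id) gives 0)

Corrected query:
SELECT p.name, COUNT(c.id) FROM authors p LEFT JOIN novels c ON c.author_id = p.id GROUP BY p.name

Result:
name    | COUNT(c.id)
--------+------------
Asimov  | 1          
Austen  | 2          
Borges  | 3          
Le Guin | 0          
Tolkien | 2          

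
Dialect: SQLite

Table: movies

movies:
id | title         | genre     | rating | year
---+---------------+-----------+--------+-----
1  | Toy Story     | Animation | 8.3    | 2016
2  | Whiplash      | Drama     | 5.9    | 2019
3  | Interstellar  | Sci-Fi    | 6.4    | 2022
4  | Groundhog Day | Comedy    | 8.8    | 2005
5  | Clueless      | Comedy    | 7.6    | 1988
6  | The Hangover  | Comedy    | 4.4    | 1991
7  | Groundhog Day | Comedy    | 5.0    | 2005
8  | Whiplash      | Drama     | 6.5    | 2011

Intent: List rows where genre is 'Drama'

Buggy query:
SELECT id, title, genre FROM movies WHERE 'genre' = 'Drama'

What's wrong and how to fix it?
Bug: Single quotes denote string literals in SQL; the column name is being compared as a constant string

Fix: Reference the column as genre without single quotes

Corrected query:
SELECT id, title, genre FROM movies WHERE genre = 'Drama'

Result:
id | title    | genre
---+----------+------
2  | Whiplash | Drama
8  | Whiplash | Drama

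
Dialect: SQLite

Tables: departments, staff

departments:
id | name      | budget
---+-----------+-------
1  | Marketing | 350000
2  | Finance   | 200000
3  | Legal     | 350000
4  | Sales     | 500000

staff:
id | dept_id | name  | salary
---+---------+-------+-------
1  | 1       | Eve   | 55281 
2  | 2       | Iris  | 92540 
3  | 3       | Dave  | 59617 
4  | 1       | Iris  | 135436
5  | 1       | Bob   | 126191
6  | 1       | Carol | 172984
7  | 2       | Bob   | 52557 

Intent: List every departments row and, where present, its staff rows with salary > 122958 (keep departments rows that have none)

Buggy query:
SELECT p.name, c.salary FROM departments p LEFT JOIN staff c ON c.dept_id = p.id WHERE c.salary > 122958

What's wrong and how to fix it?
Bug: Filtering c.salary in WHERE discards the NULL rows produced by LEFT JOIN, turning it into an inner join

Fix: Move the right-table condition into the ON clause so unmatched parents are kept

Corrected query:
SELECT p.name, c.salary FROM departments p LEFT JOIN staff c ON c.dept_id = p.id AND c.salary > 122958

Result:
name      | salary
----------+-------
Marketing | 126191
Marketing | 135436
Marketing | 172984
Finance   | NULL  
Legal     | NULL  
Sales     | NULL  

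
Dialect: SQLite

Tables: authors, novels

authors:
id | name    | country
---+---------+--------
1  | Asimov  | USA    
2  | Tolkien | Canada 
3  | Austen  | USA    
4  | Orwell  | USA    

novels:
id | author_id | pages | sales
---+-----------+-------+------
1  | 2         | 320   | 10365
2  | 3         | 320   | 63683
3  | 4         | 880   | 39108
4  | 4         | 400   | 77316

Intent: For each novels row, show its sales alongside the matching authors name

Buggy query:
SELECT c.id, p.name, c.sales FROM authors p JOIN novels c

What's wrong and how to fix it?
Bug: Missing join condition: each novels row is matched to all authors rows instead of just its own

Fix: Specify the join condition linking the foreign key to the parent id

Corrected query:
SELECT c.id, p.name, c.sales FROM authors p JOIN novels c ON c.author_id = p.id

Result:
id | name    | sales
---+---------+------
1  | Tolkien | 10365
2  | Austen  | 63683
3  | Orwell  | 39108
4  | Orwell  | 77316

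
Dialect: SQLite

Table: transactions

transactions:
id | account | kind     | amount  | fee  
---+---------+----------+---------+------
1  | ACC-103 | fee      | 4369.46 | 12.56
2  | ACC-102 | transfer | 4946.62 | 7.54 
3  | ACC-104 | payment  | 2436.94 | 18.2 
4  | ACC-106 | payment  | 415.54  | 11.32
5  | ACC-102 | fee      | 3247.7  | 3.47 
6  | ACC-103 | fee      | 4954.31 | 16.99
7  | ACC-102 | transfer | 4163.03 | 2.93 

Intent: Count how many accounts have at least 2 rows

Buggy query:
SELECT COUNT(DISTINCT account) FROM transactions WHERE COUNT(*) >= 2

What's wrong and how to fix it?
Bug: WHERE filters individual rows, not groups, so a group-level COUNT is invalid there

Fix: Group first with HAVING COUNT(*) >= 2, then COUNT the resulting groups

Corrected query:
SELECT COUNT(*) FROM (SELECT account FROM transactions GROUP BY account HAVING COUNT(*) >= 2)

Result:
COUNT(*)
--------
2       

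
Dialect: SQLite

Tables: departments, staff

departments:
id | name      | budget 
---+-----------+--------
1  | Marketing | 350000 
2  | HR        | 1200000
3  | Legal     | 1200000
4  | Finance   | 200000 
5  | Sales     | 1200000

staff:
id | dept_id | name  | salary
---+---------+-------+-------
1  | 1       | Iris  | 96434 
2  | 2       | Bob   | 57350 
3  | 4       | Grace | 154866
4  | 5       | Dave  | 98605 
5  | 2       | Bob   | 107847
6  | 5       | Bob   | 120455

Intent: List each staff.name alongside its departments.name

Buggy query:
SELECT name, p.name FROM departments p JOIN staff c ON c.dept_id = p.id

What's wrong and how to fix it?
Bug: 'name' exists in both joined tables, so the database can't tell which one is meant

Fix: Qualify the column with its table alias (c.name)

Corrected query:
SELECT c.name, p.name FROM departments p JOIN staff c ON c.dept_id = p.id

Result:
name  | name     
------+----------
Iris  | Marketing
Bob   | HR       
Grace | Finance  
Dave  | Sales    
Bob   | HR       
Bob   | Sales    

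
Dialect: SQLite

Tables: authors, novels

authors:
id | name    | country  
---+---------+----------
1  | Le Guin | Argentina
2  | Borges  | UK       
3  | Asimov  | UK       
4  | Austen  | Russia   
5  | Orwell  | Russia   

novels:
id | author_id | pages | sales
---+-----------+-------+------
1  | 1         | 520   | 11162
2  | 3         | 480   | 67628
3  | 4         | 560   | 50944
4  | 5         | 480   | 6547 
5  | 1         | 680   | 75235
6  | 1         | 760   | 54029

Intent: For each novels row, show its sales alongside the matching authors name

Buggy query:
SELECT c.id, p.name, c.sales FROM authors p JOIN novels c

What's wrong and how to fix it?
Bug: JOIN with no ON clause produces a cartesian product; every novels row pairs with every authors row

Fix: Specify the join condition linking the foreign key to the parent id

Corrected query:
SELECT c.id, p.name, c.sales FROM authors p JOIN novels c ON c.author_id = p.id

Result:
id | name    | sales
---+---------+------
1  | Le Guin | 11162
2  | Asimov  | 67628
3  | Austen  | 50944
4  | Orwell  | 6547 
5  | Le Guin | 75235
6  | Le Guin | 54029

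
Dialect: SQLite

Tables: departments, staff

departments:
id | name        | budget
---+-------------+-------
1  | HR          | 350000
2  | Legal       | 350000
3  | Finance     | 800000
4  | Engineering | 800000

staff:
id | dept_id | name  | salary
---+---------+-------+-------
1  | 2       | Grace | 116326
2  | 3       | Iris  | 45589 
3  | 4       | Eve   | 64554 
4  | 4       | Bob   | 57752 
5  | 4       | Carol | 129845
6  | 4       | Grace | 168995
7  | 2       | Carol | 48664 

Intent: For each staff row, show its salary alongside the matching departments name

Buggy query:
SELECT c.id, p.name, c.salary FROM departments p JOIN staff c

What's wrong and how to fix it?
Bug: JOIN with no ON clause produces a cartesian product; every staff row pairs with every departments row

Fix: Specify the join condition linking the foreign key to the parent id

Corrected query:
SELECT c.id, p.name, c.salary FROM departments p JOIN staff c ON c.dept_id = p.id

Result:
id | name        | salary
---+-------------+-------
1  | Legal       | 116326
2  | Finance     | 45589 
3  | Engineering | 64554 
4  | Engineering | 57752 
5  | Engineering | 129845
6  | Engineering | 168995
7  | Legal       | 48664 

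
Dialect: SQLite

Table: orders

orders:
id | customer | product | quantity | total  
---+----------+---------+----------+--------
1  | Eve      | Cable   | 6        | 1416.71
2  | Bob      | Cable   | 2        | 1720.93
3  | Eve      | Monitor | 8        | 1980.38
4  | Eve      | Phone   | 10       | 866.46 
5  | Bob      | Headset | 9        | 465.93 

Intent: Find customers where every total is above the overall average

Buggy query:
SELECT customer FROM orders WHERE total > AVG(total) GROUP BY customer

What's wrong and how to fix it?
Bug: AVG() is an aggregate; it can't sit directly in WHERE

Fix: Compute the overall average in a scalar subquery and compare each group's MIN against it in HAVING

Corrected query:
SELECT customer FROM orders GROUP BY customer HAVING MIN(total) > (SELECT AVG(total) FROM orders)

Result:
(no rows)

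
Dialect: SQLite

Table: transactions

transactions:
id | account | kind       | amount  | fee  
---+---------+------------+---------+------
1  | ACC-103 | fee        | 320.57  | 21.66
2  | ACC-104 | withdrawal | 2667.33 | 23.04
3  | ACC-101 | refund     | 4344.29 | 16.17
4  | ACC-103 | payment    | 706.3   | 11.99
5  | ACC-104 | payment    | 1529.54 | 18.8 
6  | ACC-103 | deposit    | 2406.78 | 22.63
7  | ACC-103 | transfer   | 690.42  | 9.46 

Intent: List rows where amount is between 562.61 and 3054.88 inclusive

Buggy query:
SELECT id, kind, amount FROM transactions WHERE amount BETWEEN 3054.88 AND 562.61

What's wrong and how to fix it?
Bug: BETWEEN expects the lower bound first; with 3054.88 AND 562.61 the range is empty

Fix: Swap the bounds so the smaller value comes first

Corrected query:
SELECT id, kind, amount FROM transactions WHERE amount BETWEEN 562.61 AND 3054.88

Result:
id | kind       | amount 
---+------------+--------
2  | withdrawal | 2667.33
4  | payment    | 706.3  
5  | payment    | 1529.54
6  | deposit    | 2406.78
7  | transfer   | 690.42 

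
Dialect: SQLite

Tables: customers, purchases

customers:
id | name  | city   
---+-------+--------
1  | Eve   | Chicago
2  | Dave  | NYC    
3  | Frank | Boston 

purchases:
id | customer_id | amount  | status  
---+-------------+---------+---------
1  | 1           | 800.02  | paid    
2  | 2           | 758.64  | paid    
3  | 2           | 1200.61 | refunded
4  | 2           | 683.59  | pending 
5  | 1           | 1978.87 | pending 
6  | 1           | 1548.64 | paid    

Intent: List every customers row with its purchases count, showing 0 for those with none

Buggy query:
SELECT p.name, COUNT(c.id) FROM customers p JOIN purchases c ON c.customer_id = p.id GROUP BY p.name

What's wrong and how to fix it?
Bug: An inner join excludes parents with zero children

Fix: Switch to LEFT JOIN to retain unmatched parent rows

Corrected query:
SELECT p.name, COUNT(c.id) FROM customers p LEFT JOIN purchases c ON c.customer_id = p.id GROUP BY p.name

Result:
name  | COUNT(c.id)
------+------------
Dave  | 3          
Eve   | 3          
Frank | 0          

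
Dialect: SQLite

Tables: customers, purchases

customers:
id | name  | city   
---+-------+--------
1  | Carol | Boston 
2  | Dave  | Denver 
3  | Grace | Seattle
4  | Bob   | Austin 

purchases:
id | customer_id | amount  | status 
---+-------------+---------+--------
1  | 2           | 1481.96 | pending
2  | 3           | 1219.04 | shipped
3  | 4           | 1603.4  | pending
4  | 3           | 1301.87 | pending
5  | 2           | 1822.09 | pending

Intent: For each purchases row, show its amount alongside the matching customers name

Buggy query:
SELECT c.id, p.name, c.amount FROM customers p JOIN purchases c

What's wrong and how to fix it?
Bug: Missing join condition: each purchases row is matched to all customers rows instead of just its own

Fix: Add ON c.customer_id = p.id to the JOIN

Corrected query:
SELECT c.id, p.name, c.amount FROM customers p JOIN purchases c ON c.customer_id = p.id

Result:
id | name  | amount 
---+-------+--------
1  | Dave  | 1481.96
2  | Grace | 1219.04
3  | Bob   | 1603.4 
4  | Grace | 1301.87
5  | Dave  | 1822.09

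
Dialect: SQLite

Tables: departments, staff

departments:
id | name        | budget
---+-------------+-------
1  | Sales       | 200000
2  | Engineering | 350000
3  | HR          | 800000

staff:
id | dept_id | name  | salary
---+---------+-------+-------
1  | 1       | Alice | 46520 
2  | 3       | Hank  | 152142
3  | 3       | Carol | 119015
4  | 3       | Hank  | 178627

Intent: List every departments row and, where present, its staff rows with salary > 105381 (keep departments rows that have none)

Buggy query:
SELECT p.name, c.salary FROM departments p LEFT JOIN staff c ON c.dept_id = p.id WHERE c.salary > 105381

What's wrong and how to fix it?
Bug: A WHERE condition on the right-hand table after LEFT JOIN drops unmatched parents

Fix: Put 'c.salary > 105381' in the JOIN's ON clause instead of WHERE

Corrected query:
SELECT p.name, c.salary FROM departments p LEFT JOIN staff c ON c.dept_id = p.id AND c.salary > 105381

Result:
name        | salary
------------+-------
Sales       | NULL  
Engineering | NULL  
HR          | 119015
HR          | 152142
HR          | 178627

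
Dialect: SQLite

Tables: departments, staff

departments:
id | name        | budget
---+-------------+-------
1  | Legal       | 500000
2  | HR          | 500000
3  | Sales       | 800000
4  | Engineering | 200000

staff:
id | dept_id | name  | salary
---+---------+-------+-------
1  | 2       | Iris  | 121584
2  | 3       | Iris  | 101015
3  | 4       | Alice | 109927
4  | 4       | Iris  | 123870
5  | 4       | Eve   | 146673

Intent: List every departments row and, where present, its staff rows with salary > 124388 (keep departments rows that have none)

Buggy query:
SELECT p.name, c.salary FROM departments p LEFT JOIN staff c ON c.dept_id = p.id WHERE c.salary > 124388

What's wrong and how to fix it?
Bug: A WHERE condition on the right-hand table after LEFT JOIN drops unmatched parents

Fix: Put 'c.salary > 124388' in the JOIN's ON clause instead of WHERE

Corrected query:
SELECT p.name, c.salary FROM departments p LEFT JOIN staff c ON c.dept_id = p.id AND c.salary > 124388

Result:
name        | salary
------------+-------
Legal       | NULL  
HR          | NULL  
Sales       | NULL  
Engineering | 146673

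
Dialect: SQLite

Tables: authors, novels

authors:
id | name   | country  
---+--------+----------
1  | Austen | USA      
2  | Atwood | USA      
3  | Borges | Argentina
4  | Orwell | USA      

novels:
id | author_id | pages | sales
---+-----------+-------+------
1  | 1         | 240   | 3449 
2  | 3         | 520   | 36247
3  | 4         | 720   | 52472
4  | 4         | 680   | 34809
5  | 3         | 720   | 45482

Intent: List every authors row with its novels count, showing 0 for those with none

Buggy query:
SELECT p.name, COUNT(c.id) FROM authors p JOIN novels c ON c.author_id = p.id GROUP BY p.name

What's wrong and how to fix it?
Bug: INNER JOIN drops authors rows that have no matching novels rows

Fix: Use LEFT JOIN so parents without children still appear (COUNT(c.id) gives 0)

Corrected query:
SELECT p.name, COUNT(c.id) FROM authors p LEFT JOIN novels c ON c.author_id = p.id GROUP BY p.name

Result:
name   | COUNT(c.id)
-------+------------
Atwood | 0          
Austen | 1          
Borges | 2          
Orwell | 2          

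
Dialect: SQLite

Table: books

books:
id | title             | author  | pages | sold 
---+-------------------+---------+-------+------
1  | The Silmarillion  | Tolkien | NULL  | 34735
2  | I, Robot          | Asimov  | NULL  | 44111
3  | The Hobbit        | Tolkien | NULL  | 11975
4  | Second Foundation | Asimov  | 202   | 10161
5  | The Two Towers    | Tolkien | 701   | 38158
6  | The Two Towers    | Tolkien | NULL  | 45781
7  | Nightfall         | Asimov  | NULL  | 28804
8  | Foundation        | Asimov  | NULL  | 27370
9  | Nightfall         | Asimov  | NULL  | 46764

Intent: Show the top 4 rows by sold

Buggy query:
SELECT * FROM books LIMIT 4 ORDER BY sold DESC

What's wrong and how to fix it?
Bug: LIMIT must come after ORDER BY

Fix: Swap the clauses: ORDER BY first, then LIMIT

Corrected query:
SELECT * FROM books ORDER BY sold DESC LIMIT 4

Result:
id | title          | author  | pages | sold 
---+----------------+---------+-------+------
9  | Nightfall      | Asimov  | NULL  | 46764
6  | The Two Towers | Tolkien | NULL  | 45781
2  | I, Robot       | Asimov  | NULL  | 44111
5  | The Two Towers | Tolkien | 701   | 38158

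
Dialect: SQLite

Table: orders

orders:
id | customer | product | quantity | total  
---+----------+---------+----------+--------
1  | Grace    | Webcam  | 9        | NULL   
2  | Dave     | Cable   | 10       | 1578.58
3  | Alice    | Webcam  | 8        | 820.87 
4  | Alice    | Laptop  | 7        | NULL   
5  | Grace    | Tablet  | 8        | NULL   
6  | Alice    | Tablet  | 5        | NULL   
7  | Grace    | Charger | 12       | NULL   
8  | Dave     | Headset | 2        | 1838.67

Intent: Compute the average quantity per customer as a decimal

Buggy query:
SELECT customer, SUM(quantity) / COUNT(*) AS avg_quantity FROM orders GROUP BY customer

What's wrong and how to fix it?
Bug: SUM(quantity) and COUNT(*) are both integers; the division truncates the fractional part

Fix: Cast one side to REAL so the division keeps the fractional part

Corrected query:
SELECT customer, SUM(quantity) * 1.0 / COUNT(*) AS avg_quantity FROM orders GROUP BY customer

Result:
customer | avg_quantity
---------+-------------
Alice    | 6.666667    
Dave     | 6           
Grace    | 9.666667    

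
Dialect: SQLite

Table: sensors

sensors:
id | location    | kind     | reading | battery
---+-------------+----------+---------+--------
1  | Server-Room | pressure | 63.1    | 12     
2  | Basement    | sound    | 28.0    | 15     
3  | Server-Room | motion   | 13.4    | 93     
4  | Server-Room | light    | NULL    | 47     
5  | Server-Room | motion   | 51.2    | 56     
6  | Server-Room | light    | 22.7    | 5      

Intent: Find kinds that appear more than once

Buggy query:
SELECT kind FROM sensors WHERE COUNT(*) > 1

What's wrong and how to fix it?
Bug: WHERE can't reference COUNT(*); aggregates are computed after WHERE

Fix: GROUP BY kind, then filter groups with HAVING COUNT(*) > 1

Corrected query:
SELECT kind FROM sensors GROUP BY kind HAVING COUNT(*) > 1

Result:
kind  
------
light 
motion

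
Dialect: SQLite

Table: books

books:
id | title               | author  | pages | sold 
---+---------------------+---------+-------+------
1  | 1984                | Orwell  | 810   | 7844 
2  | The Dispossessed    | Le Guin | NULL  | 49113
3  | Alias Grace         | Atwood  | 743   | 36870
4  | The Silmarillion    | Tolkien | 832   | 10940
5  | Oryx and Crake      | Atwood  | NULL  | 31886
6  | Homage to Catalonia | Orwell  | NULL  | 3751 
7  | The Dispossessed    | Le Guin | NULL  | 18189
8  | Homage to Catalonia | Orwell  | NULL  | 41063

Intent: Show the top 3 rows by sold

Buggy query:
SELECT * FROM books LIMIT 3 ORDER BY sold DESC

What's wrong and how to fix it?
Bug: LIMIT must come after ORDER BY

Fix: Swap the clauses: ORDER BY first, then LIMIT

Corrected query:
SELECT * FROM books ORDER BY sold DESC LIMIT 3

Result:
id | title               | author  | pages | sold 
---+---------------------+---------+-------+------
2  | The Dispossessed    | Le Guin | NULL  | 49113
8  | Homage to Catalonia | Orwell  | NULL  | 41063
3  | Alias Grace         | Atwood  | 743   | 36870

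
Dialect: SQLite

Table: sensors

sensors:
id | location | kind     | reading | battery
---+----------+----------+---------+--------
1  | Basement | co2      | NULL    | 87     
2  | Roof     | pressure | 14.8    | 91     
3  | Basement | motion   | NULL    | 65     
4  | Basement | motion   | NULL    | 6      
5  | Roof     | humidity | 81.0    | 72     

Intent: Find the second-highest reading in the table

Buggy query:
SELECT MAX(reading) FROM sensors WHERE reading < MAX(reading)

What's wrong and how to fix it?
Bug: MAX(reading) on the right of the comparison is an aggregate-in-WHERE error

Fix: Put the inner MAX in a scalar subquery

Corrected query:
SELECT MAX(reading) FROM sensors WHERE reading < (SELECT MAX(reading) FROM sensors)

Result:
MAX(reading)
------------
14.8        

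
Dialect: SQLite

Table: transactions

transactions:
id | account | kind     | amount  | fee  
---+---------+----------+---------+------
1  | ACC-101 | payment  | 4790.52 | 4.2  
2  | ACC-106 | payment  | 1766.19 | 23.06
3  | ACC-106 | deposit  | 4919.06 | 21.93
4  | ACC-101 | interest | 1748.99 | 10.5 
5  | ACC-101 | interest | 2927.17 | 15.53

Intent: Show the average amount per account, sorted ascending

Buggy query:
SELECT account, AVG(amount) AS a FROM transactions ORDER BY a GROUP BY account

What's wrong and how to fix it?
Bug: ORDER BY appears before GROUP BY; SQL clause order requires GROUP BY first

Fix: Reorder: SELECT … FROM … GROUP BY … ORDER BY …

Corrected query:
SELECT account, AVG(amount) AS a FROM transactions GROUP BY account ORDER BY a

Result:
account | a       
--------+---------
ACC-101 | 3155.56 
ACC-106 | 3342.625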